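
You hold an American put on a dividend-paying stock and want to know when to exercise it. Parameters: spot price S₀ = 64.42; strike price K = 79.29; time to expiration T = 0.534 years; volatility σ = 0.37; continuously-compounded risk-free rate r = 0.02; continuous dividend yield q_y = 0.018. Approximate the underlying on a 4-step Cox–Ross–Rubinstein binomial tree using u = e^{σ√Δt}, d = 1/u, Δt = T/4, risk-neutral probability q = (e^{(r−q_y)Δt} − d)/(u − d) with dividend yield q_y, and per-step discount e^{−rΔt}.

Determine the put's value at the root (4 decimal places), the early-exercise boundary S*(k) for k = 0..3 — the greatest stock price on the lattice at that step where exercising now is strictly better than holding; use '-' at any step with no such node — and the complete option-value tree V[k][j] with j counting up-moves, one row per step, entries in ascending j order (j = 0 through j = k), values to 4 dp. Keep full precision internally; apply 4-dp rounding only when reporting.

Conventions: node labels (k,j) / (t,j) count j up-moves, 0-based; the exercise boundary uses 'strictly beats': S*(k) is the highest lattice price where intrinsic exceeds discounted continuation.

Δt=0.13350, u=1.14475, d=0.87355, q=0.46724, disc=e^(-rΔt)=0.99733
k=4 terminal: V=max(K-S,0) → 41.7778 30.1317 14.8700 0.0000 0.0000
k=3: j=0 S=42.9423 intr=36.3477 cont=36.2394 V=36.3477[EX]; j=1 S=56.2741 intr=23.0159 cont=22.9395 V=23.0159[EX]; j=2 S=73.7450 intr=5.5450 cont=7.9010 V=7.9010[hold]; j=3 S=96.6399 intr=0.0000 cont=0.0000 V=0.0000[hold]  S*(3)=56.2741
k=2: j=0 S=49.1583 intr=30.1317 cont=30.0383 V=30.1317[EX]; j=1 S=64.4200 intr=14.8700 cont=15.9111 V=15.9111[hold]; j=2 S=84.4199 intr=0.0000 cont=4.1981 V=4.1981[hold]  S*(2)=49.1583
k=1: j=0 S=56.2741 intr=23.0159 cont=23.4247 V=23.4247[hold]; j=1 S=73.7450 intr=5.5450 cont=10.4105 V=10.4105[hold]  S*(1)=-
k=0: j=0 S=64.4200 intr=14.8700 cont=17.2977 V=17.2977[hold]  S*(0)=-

price = 17.2977
boundary = - - 49.1583 56.2741
tree:
17.2977
23.4247 10.4105
30.1317 15.9111 4.1981
36.3477 23.0159 7.9010 0.0000
41.7778 30.1317 14.8700 0.0000 0.0000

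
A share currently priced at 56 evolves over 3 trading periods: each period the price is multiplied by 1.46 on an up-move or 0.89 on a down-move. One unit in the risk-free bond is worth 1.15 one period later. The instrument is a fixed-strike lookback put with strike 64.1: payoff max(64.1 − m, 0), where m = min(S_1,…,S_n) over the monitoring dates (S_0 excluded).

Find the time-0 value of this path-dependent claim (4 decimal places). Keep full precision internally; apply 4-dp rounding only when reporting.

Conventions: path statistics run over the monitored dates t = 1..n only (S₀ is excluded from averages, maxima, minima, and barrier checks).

price = 6.6816

With p* = (R−d)/(u−d) = 0.4561, sum probability × payoff across the paths and divide by R^3.
Enumerate all 2^3 = 8 price paths (U = up ×1.46, D = down ×0.89); each path with k up-moves has probability p*^k·(1−p*)^(3−k).
DDD: m=39.4783, payoff=24.6217, prob=0.160865
UDD: m=64.7621, payoff=0.0000, prob=0.134919
DUD: m=49.8400, payoff=14.2600, prob=0.134919
UUD: m=81.7600, payoff=0.0000, prob=0.113158
DDU: m=44.3576, payoff=19.7424, prob=0.134919
UDU: m=72.7664, payoff=0.0000, prob=0.113158
DUU: m=49.8400, payoff=14.2600, prob=0.113158
UUU: m=81.7600, payoff=0.0000, prob=0.094906
Price = Σ prob·payoff / R^3 = 10.161954 / 1.520875 = 6.6816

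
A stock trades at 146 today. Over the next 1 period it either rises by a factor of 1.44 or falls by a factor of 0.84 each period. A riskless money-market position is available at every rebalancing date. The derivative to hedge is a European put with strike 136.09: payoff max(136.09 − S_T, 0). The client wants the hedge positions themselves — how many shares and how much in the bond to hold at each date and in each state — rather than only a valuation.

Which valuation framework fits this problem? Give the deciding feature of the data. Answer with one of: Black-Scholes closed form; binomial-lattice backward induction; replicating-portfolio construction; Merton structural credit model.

Key observation: since the answer must list Δ and B at each node of the 1.44/0.84 lattice on 146, the replicating-portfolio method — solving the two-state system at every node — is the one that applies.

framework: replicating-portfolio construction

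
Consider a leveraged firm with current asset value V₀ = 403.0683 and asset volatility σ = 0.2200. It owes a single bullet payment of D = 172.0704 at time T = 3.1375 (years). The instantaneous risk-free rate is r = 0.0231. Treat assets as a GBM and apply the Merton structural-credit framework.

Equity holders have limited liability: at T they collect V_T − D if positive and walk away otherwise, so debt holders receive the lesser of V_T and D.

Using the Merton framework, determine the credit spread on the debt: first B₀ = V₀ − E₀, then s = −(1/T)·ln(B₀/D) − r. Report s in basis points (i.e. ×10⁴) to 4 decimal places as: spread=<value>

Equity is a call on the firm's assets struck at D = 172.0704:
d₁ = [ln(V₀/D) + (r + σ²/2)T] / (σ√T)
   = [ln(403.0683/172.0704) + (0.0231 + 0.5·0.2200²)·3.1375] / (0.2200·√3.1375)
   = [0.851202 + 0.148404] / 0.389686 = 2.565159
d₂ = d₁ − σ√T = 2.565159 − 0.389686 = 2.175474
N(d₁) = 0.994844,  N(d₂) = 0.985203,  e^(−rT) = 0.930088
E₀ = V₀·N(d₁) − D·e^(−rT)·N(d₂)
   = 403.0683·0.994844 − 172.0704·0.930088·0.985203 = 243.317496
B₀ = V₀ − E₀ = 403.0683 − 243.317496 = 159.750804
spread = −(1/T)·ln(B₀/D) − r = −(1/3.1375)·ln(159.750804/172.0704) − 0.0231 = 0.00057763
in basis points: 0.00057763 × 10⁴ = 5.7763 bp

spread=5.7763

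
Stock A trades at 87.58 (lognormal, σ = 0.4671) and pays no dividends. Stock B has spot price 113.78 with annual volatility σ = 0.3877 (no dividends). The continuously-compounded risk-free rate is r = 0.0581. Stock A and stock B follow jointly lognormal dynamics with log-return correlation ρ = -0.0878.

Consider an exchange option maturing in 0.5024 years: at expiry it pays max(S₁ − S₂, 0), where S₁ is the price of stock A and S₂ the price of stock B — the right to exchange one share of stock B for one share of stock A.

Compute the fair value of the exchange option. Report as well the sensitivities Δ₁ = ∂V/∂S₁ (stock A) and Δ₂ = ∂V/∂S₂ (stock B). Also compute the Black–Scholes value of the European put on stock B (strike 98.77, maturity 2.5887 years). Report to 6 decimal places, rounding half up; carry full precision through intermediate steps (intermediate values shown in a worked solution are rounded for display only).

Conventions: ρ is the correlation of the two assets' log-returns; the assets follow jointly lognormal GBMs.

σ_eff = √(σ₁² + σ₂² − 2ρσ₁σ₂) = √(0.4671² + 0.3877² − 2·-0.0878·0.4671·0.3877) = 0.632688
d₁ = (ln(S₁/S₂) + (q₂ − q₁ + σ_eff²/2)T) / (σ_eff√T) = (ln(87.58/113.78) + (0.0 − 0.0 + 0.200147)·0.5024) / 0.448450 = -0.359372
d₂ = d₁ − σ_eff√T = -0.359372 − 0.448450 = -0.807822
N(d₁) = 0.359659,  N(d₂) = 0.209597
V = S₁·e^{−q₁T}·N(d₁) − S₂·e^{−q₂T}·N(d₂) = 31.498899 − 23.847899 = 7.651000
Δ₁ = e^{−q₁T}·N(d₁) = 0.359659;  Δ₂ = −e^{−q₂T}·N(d₂) = -0.209597
[vanilla: stock B put K=98.77]
σ√T = 0.3877·√2.5887 = 0.623787
d₁ = (ln(S/K) + (r+σ²/2)T) / (σ√T) = (ln(113.78/98.77) + (0.0581+0.3877²/2)·2.5887) / 0.623787 = (0.141473 + 0.344959) / 0.623787 = 0.779804
d₂ = d₁ − σ√T = 0.779804 − 0.623787 = 0.156016
e^{−rT} = 0.860361
N(−d₁) = 0.217753,  N(−d₂) = 0.438010
price = K·e^{−rT}·N(−d₂) − S·N(−d₁) = 37.221155 − 24.775964 = 12.445191

exchange price = 7.651000
Δ1 = 0.359659
Δ2 = -0.209597
price(stock B put K=98.77) = 12.445191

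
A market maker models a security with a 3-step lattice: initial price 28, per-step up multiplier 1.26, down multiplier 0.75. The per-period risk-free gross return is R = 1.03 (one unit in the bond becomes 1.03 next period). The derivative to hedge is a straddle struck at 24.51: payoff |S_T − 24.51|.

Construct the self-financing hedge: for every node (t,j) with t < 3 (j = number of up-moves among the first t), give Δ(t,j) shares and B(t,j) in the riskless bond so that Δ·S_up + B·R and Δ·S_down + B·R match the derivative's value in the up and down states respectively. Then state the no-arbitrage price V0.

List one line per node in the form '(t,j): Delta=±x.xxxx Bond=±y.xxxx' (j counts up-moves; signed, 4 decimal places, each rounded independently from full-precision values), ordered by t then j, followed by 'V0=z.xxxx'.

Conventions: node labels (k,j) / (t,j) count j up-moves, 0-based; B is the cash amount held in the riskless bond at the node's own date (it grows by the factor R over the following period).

The replicating-portfolio and risk-neutral prices coincide; use p* = (1.03−0.75)/(1.26−0.75) = 0.5490 for the latter.
At maturity the claim pays: V(3,0)=12.6975, V(3,1)=4.6650, V(3,2)=8.8296, V(3,3)=31.5005
Node (2,0) S=15.7500: V=(p*·4.6650+(1−p*)·12.6975)/1.03=8.0461; Δ=(4.6650−12.6975)/(19.8450−11.8125)=-1.0000; B=V−Δ·S=23.7961
Node (2,1) S=26.4600: V=(p*·8.8296+(1−p*)·4.6650)/1.03=6.7490; Δ=(8.8296−4.6650)/(33.3396−19.8450)=0.3086; B=V−Δ·S=-1.4169
Node (2,2) S=44.4528: V=(p*·31.5005+(1−p*)·8.8296)/1.03=20.6567; Δ=(31.5005−8.8296)/(56.0105−33.3396)=1.0000; B=V−Δ·S=-23.7961
Node (1,0) S=21.0000: V=(p*·6.7490+(1−p*)·8.0461)/1.03=7.1204; Δ=(6.7490−8.0461)/(26.4600−15.7500)=-0.1211; B=V−Δ·S=9.6638
Node (1,1) S=35.2800: V=(p*·20.6567+(1−p*)·6.7490)/1.03=13.9656; Δ=(20.6567−6.7490)/(44.4528−26.4600)=0.7730; B=V−Δ·S=-13.3044
Node (0,0) S=28.0000: V=(p*·13.9656+(1−p*)·7.1204)/1.03=10.5617; Δ=(13.9656−7.1204)/(35.2800−21.0000)=0.4794; B=V−Δ·S=-2.8604
Check: Δ(0,0)·S0 + B(0,0) = 10.5617 = V0.

(0,0): Delta=0.4794 Bond=-2.8604
(1,0): Delta=-0.1211 Bond=9.6638
(1,1): Delta=0.7730 Bond=-13.3044
(2,0): Delta=-1.0000 Bond=23.7961
(2,1): Delta=0.3086 Bond=-1.4169
(2,2): Delta=1.0000 Bond=-23.7961
V0=10.5617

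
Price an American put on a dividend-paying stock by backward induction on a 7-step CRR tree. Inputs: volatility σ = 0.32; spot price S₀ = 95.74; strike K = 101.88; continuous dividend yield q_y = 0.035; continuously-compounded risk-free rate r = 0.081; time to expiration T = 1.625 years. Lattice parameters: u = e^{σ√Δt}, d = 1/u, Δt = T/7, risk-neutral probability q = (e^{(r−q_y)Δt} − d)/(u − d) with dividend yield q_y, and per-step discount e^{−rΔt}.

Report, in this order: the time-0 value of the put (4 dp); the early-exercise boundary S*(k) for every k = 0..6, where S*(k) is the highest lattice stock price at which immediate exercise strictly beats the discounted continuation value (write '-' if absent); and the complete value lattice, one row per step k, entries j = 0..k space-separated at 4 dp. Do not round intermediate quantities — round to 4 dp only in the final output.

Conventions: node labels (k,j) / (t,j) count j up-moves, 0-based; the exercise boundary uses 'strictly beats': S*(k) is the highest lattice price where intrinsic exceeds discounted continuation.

Δt=0.23214, u=1.16670, d=0.85712, q=0.49621, disc=e^(-rΔt)=0.98137
k=7 terminal: V=max(K-S,0) → 69.3430 57.5910 41.5942 19.8195 0.0000 0.0000 0.0000 0.0000
k=6: j=0 S=37.9609 intr=63.9191 cont=62.3285 V=63.9191[EX]; j=1 S=51.6720 intr=50.2080 cont=48.7283 V=50.2080[EX]; j=2 S=70.3355 intr=31.5445 cont=30.2159 V=31.5445[EX]; j=3 S=95.7400 intr=6.1400 cont=9.7989 V=9.7989[hold]; j=4 S=130.3204 intr=0.0000 cont=0.0000 V=0.0000[hold]; j=5 S=177.3909 intr=0.0000 cont=0.0000 V=0.0000[hold]; j=6 S=241.4628 intr=0.0000 cont=0.0000 V=0.0000[hold]  S*(6)=70.3355
k=5: j=0 S=44.2890 intr=57.5910 cont=56.0516 V=57.5910[EX]; j=1 S=60.2858 intr=41.5942 cont=40.1842 V=41.5942[EX]; j=2 S=82.0605 intr=19.8195 cont=20.3675 V=20.3675[hold]; j=3 S=111.6999 intr=0.0000 cont=4.8446 V=4.8446[hold]; j=4 S=152.0449 intr=0.0000 cont=0.0000 V=0.0000[hold]; j=5 S=206.9621 intr=0.0000 cont=0.0000 V=0.0000[hold]  S*(5)=60.2858
k=4: j=0 S=51.6720 intr=50.2080 cont=48.7283 V=50.2080[EX]; j=1 S=70.3355 intr=31.5445 cont=30.4827 V=31.5445[EX]; j=2 S=95.7400 intr=6.1400 cont=12.4290 V=12.4290[hold]; j=3 S=130.3204 intr=0.0000 cont=2.3952 V=2.3952[hold]; j=4 S=177.3909 intr=0.0000 cont=0.0000 V=0.0000[hold]  S*(4)=70.3355
k=3: j=0 S=60.2858 intr=41.5942 cont=40.1842 V=41.5942[EX]; j=1 S=82.0605 intr=19.8195 cont=21.6483 V=21.6483[hold]; j=2 S=111.6999 intr=0.0000 cont=7.3114 V=7.3114[hold]; j=3 S=152.0449 intr=0.0000 cont=1.1842 V=1.1842[hold]  S*(3)=60.2858
k=2: j=0 S=70.3355 intr=31.5445 cont=31.1064 V=31.5445[EX]; j=1 S=95.7400 intr=6.1400 cont=14.2634 V=14.2634[hold]; j=2 S=130.3204 intr=0.0000 cont=4.1915 V=4.1915[hold]  S*(2)=70.3355
k=1: j=0 S=82.0605 intr=19.8195 cont=22.5416 V=22.5416[hold]; j=1 S=111.6999 intr=0.0000 cont=9.0930 V=9.0930[hold]  S*(1)=-
k=0: j=0 S=95.7400 intr=6.1400 cont=15.5727 V=15.5727[hold]  S*(0)=-

price = 15.5727
boundary = - - 70.3355 60.2858 70.3355 60.2858 70.3355
tree:
15.5727
22.5416 9.0930
31.5445 14.2634 4.1915
41.5942 21.6483 7.3114 1.1842
50.2080 31.5445 12.4290 2.3952 0.0000
57.5910 41.5942 20.3675 4.8446 0.0000 0.0000
63.9191 50.2080 31.5445 9.7989 0.0000 0.0000 0.0000
69.3430 57.5910 41.5942 19.8195 0.0000 0.0000 0.0000 0.0000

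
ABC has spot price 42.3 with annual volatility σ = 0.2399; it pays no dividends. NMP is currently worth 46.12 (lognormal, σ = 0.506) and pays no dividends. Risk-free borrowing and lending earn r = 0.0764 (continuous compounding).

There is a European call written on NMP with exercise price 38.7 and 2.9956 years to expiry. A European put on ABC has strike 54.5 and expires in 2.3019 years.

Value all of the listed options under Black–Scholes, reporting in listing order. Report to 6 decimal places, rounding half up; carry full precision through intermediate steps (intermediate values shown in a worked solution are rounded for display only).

price(NMP call K=38.7) = 21.941969
price(ABC put K=54.5) = 8.202183

[NMP call K=38.7]
σ√T = 0.506·√2.9956 = 0.875775
d₁ = (ln(S/K) + (r+σ²/2)T) / (σ√T) = (ln(46.12/38.7) + (0.0764+0.506²/2)·2.9956) / 0.875775 = (0.175407 + 0.612355) / 0.875775 = 0.899503
d₂ = d₁ − σ√T = 0.899503 − 0.875775 = 0.023728
e^{−rT} = 0.795437
N(d₁) = 0.815807,  N(d₂) = 0.509465
price = S·N(d₁) − K·e^{−rT}·N(d₂) = 37.625041 − 15.683072 = 21.941969
[ABC put K=54.5]
σ√T = 0.2399·√2.3019 = 0.363977
d₁ = (ln(S/K) + (r+σ²/2)T) / (σ√T) = (ln(42.3/54.5) + (0.0764+0.2399²/2)·2.3019) / 0.363977 = (-0.253414 + 0.242105) / 0.363977 = -0.031071
d₂ = d₁ − σ√T = -0.031071 − 0.363977 = -0.395047
e^{−rT} = 0.838731
N(−d₁) = 0.512393,  N(−d₂) = 0.653596
price = K·e^{−rT}·N(−d₂) − S·N(−d₁) = 29.876423 − 21.674240 = 8.202183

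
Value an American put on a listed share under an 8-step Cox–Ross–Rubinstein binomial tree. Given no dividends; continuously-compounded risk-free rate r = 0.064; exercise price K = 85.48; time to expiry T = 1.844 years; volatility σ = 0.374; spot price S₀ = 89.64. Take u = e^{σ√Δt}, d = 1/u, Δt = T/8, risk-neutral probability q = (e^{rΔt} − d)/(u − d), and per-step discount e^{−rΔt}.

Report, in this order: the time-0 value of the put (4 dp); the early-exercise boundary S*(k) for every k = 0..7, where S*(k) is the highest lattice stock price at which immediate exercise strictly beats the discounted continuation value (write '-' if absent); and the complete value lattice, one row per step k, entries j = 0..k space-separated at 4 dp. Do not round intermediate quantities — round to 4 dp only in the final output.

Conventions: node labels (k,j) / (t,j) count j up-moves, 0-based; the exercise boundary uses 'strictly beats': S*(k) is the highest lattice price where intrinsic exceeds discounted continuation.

params: Δt=0.23050 u=1.19669 d=0.83564 q=0.49639 e^(-rΔt)=0.98536
t_8 payoffs: 64.1667 54.9580 41.7705 22.8851 0.0000 0.0000 0.0000 0.0000 0.0000
t_7: node(7,0) S=25.5054 payoff=59.9746 vs cont=58.7229 → 59.9746 [stop]  node(7,1) S=36.5254 payoff=48.9546 vs cont=47.7029 → 48.9546 [stop]  node(7,2) S=52.3067 payoff=33.1733 vs cont=31.9215 → 33.1733 [stop]  node(7,3) S=74.9067 payoff=10.5733 vs cont=11.3564 → 11.3564 [wait]  node(7,4) S=107.2712 payoff=0.0000 vs cont=0.0000 → 0.0000 [wait]  node(7,5) S=153.6195 payoff=0.0000 vs cont=0.0000 → 0.0000 [wait]  node(7,6) S=219.9932 payoff=0.0000 vs cont=0.0000 → 0.0000 [wait]  node(7,7) S=315.0446 payoff=0.0000 vs cont=0.0000 → 0.0000 [wait]  ⇒ S*(7)=52.3067
t_6: node(6,0) S=30.5220 payoff=54.9580 vs cont=53.7062 → 54.9580 [stop]  node(6,1) S=43.7095 payoff=41.7705 vs cont=40.5187 → 41.7705 [stop]  node(6,2) S=62.5949 payoff=22.8851 vs cont=22.0163 → 22.8851 [stop]  node(6,3) S=89.6400 payoff=0.0000 vs cont=5.6354 → 5.6354 [wait]  node(6,4) S=128.3704 payoff=0.0000 vs cont=0.0000 → 0.0000 [wait]  node(6,5) S=183.8348 payoff=0.0000 vs cont=0.0000 → 0.0000 [wait]  node(6,6) S=263.2635 payoff=0.0000 vs cont=0.0000 → 0.0000 [wait]  ⇒ S*(6)=62.5949
t_5: node(5,0) S=36.5254 payoff=48.9546 vs cont=47.7029 → 48.9546 [stop]  node(5,1) S=52.3067 payoff=33.1733 vs cont=31.9215 → 33.1733 [stop]  node(5,2) S=74.9067 payoff=10.5733 vs cont=14.1128 → 14.1128 [wait]  node(5,3) S=107.2712 payoff=0.0000 vs cont=2.7965 → 2.7965 [wait]  node(5,4) S=153.6195 payoff=0.0000 vs cont=0.0000 → 0.0000 [wait]  node(5,5) S=219.9932 payoff=0.0000 vs cont=0.0000 → 0.0000 [wait]  ⇒ S*(5)=52.3067
t_4: node(4,0) S=43.7095 payoff=41.7705 vs cont=40.5187 → 41.7705 [stop]  node(4,1) S=62.5949 payoff=22.8851 vs cont=23.3646 → 23.3646 [wait]  node(4,2) S=89.6400 payoff=0.0000 vs cont=8.3710 → 8.3710 [wait]  node(4,3) S=128.3704 payoff=0.0000 vs cont=1.3877 → 1.3877 [wait]  node(4,4) S=183.8348 payoff=0.0000 vs cont=0.0000 → 0.0000 [wait]  ⇒ S*(4)=43.7095
t_3: node(3,0) S=52.3067 payoff=33.1733 vs cont=32.1561 → 33.1733 [stop]  node(3,1) S=74.9067 payoff=10.5733 vs cont=15.6887 → 15.6887 [wait]  node(3,2) S=107.2712 payoff=0.0000 vs cont=4.8327 → 4.8327 [wait]  node(3,3) S=153.6195 payoff=0.0000 vs cont=0.6886 → 0.6886 [wait]  ⇒ S*(3)=52.3067
t_2: node(2,0) S=62.5949 payoff=22.8851 vs cont=24.1354 → 24.1354 [wait]  node(2,1) S=89.6400 payoff=0.0000 vs cont=10.1491 → 10.1491 [wait]  node(2,2) S=128.3704 payoff=0.0000 vs cont=2.7350 → 2.7350 [wait]  ⇒ S*(2)=-
t_1: node(1,0) S=74.9067 payoff=10.5733 vs cont=16.9410 → 16.9410 [wait]  node(1,1) S=107.2712 payoff=0.0000 vs cont=6.3741 → 6.3741 [wait]  ⇒ S*(1)=-
t_0: node(0,0) S=89.6400 payoff=0.0000 vs cont=11.5244 → 11.5244 [wait]  ⇒ S*(0)=-

price = 11.5244
boundary = - - - 52.3067 43.7095 52.3067 62.5949 52.3067
tree:
11.5244
16.9410 6.3741
24.1354 10.1491 2.7350
33.1733 15.6887 4.8327 0.6886
41.7705 23.3646 8.3710 1.3877 0.0000
48.9546 33.1733 14.1128 2.7965 0.0000 0.0000
54.9580 41.7705 22.8851 5.6354 0.0000 0.0000 0.0000
59.9746 48.9546 33.1733 11.3564 0.0000 0.0000 0.0000 0.0000
64.1667 54.9580 41.7705 22.8851 0.0000 0.0000 0.0000 0.0000 0.0000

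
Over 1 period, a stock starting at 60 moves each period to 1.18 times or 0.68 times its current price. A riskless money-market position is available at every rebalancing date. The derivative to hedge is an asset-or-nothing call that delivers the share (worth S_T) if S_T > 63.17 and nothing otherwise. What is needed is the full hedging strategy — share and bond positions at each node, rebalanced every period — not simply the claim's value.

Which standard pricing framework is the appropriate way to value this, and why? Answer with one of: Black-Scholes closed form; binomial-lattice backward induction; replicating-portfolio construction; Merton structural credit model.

framework: replicating-portfolio construction

Key observation: a price alone would not answer the question — the per-node share/bond construction on the spot-60, 1.18/0.68 tree is required, and only the replicating-portfolio method yields it.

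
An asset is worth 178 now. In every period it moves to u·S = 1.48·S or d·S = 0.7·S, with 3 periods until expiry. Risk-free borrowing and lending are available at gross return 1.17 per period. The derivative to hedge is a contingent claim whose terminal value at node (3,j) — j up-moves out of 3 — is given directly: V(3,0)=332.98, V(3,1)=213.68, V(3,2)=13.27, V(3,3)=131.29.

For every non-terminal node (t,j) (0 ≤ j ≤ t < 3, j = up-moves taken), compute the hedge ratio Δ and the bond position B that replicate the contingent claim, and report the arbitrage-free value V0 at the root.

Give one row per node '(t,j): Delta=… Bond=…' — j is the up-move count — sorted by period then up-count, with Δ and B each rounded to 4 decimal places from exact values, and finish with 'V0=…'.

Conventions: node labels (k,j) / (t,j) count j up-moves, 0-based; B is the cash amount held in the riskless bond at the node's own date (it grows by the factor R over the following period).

No-arbitrage ⇒ martingale measure with p* = (R−d)/(u−d) = 0.6026.
Terminal payoffs: V(3,0)=332.9800, V(3,1)=213.6800, V(3,2)=13.2700, V(3,3)=131.2900
  t=2,j=0: stock 87.2200 → up 129.0856 (V=213.6800), down 61.0540 (V=332.9800). Price 223.1574; hedge Δ=-1.7536, bond B=376.1061.
  t=2,j=1: stock 184.4080 → up 272.9238 (V=13.2700), down 129.0856 (V=213.6800). Price 79.4189; hedge Δ=-1.3933, bond B=336.3548.
  t=2,j=2: stock 389.8912 → up 577.0390 (V=131.2900), down 272.9238 (V=13.2700). Price 72.1236; hedge Δ=0.3881, bond B=-79.1841.
  t=1,j=0: stock 124.6000 → up 184.4080 (V=79.4189), down 87.2200 (V=223.1574). Price 116.7058; hedge Δ=-1.4790, bond B=300.9858.
  t=1,j=1: stock 263.4400 → up 389.8912 (V=72.1236), down 184.4080 (V=79.4189). Price 64.1222; hedge Δ=-0.0355, bond B=73.4752.
  t=0,j=0: stock 178.0000 → up 263.4400 (V=64.1222), down 124.6000 (V=116.7058). Price 72.6674; hedge Δ=-0.3787, bond B=140.0821.
Sanity check at the root: Δ(0,0)·S0 + B(0,0) reproduces V0 = 72.6674.

(0,0): Delta=-0.3787 Bond=140.0821
(1,0): Delta=-1.4790 Bond=300.9858
(1,1): Delta=-0.0355 Bond=73.4752
(2,0): Delta=-1.7536 Bond=376.1061
(2,1): Delta=-1.3933 Bond=336.3548
(2,2): Delta=0.3881 Bond=-79.1841
V0=72.6674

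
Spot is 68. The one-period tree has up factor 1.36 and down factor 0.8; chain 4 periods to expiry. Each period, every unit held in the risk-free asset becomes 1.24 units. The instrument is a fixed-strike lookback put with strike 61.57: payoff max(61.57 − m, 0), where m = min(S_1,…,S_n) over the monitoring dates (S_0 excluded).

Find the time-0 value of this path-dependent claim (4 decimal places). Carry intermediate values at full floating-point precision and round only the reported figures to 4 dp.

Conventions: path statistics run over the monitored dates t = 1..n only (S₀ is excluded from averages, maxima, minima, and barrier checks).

price = 1.0017

No-arbitrage gives p* = (R−d)/(u−d) = 0.7857: enumerate every path, weight its payoff by its p*-probability, and discount by R^4.
Enumerate all 2^4 = 16 price paths (U = up ×1.36, D = down ×0.8); each path with k up-moves has probability p*^k·(1−p*)^(4−k).
DDDD: m=27.8528, payoff=33.7172, prob=0.002108
UDDD: m=47.3498, payoff=14.2202, prob=0.007731
DUDD: m=47.3498, payoff=14.2202, prob=0.007731
UUDD: m=80.4946, payoff=0.0000, prob=0.028348
DDUD: m=43.5200, payoff=18.0500, prob=0.007731
UDUD: m=73.9840, payoff=0.0000, prob=0.028348
DUUD: m=54.4000, payoff=7.1700, prob=0.028348
UUUD: m=92.4800, payoff=0.0000, prob=0.103941
DDDU: m=34.8160, payoff=26.7540, prob=0.007731
UDDU: m=59.1872, payoff=2.3828, prob=0.028348
DUDU: m=54.4000, payoff=7.1700, prob=0.028348
UUDU: m=92.4800, payoff=0.0000, prob=0.103941
DDUU: m=43.5200, payoff=18.0500, prob=0.028348
UDUU: m=73.9840, payoff=0.0000, prob=0.103941
DUUU: m=54.4000, payoff=7.1700, prob=0.103941
UUUU: m=92.4800, payoff=0.0000, prob=0.381117
Price = Σ prob·payoff / R^4 = 2.368339 / 2.364214 = 1.0017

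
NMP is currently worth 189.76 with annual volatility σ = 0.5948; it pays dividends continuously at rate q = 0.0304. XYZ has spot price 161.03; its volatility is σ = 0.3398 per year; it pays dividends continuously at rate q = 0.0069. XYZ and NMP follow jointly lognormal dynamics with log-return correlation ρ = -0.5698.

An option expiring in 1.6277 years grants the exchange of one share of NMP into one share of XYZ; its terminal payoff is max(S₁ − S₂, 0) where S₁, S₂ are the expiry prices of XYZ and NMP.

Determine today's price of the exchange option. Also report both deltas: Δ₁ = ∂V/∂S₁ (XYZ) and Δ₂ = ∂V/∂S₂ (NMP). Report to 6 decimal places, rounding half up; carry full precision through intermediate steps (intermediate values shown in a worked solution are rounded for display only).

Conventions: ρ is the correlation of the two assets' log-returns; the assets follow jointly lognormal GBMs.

σ_eff = √(σ₁² + σ₂² − 2ρσ₁σ₂) = √(0.3398² + 0.5948² − 2·-0.5698·0.3398·0.5948) = 0.836408
d₁ = (ln(S₁/S₂) + (q₂ − q₁ + σ_eff²/2)T) / (σ_eff√T) = (ln(161.03/189.76) + (0.0304 − 0.0069 + 0.349790)·1.6277) / 1.067101 = 0.415550
d₂ = d₁ − σ_eff√T = 0.415550 − 1.067101 = -0.651551
N(d₁) = 0.661130,  N(d₂) = 0.257345
V = S₁·e^{−q₁T}·N(d₁) − S₂·e^{−q₂T}·N(d₂) = 105.272826 − 46.476273 = 58.796553
Key observation: pricing in NMP-units makes this a unit-strike call on the ratio S₁/S₂ — the risk-free rate cancels and cannot affect the value.
Δ₁ = e^{−q₁T}·N(d₁) = 0.653747;  Δ₂ = −e^{−q₂T}·N(d₂) = -0.244921

exchange price = 58.796553
Δ1 = 0.653747
Δ2 = -0.244921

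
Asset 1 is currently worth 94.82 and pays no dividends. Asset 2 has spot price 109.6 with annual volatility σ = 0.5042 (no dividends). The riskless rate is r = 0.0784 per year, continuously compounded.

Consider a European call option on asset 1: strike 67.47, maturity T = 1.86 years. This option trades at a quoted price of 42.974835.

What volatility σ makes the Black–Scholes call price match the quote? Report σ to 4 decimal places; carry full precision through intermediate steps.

sigma = 0.4868

At σ = 0.4868 the Black–Scholes value reproduces the quote:
σ√T = 0.4868·√1.86 = 0.663907
d₁ = (ln(S/K) + (r+σ²/2)T) / (σ√T) = (ln(94.82/67.47) + (0.0784+0.4868²/2)·1.86) / 0.663907 = (0.340297 + 0.366210) / 0.663907 = 1.064167
d₂ = d₁ − σ√T = 1.064167 − 0.663907 = 0.400260
e^{−rT} = 0.864310
N(d₁) = 0.856373,  N(d₂) = 0.655517
V = S·N(d₁) − K·e^{−rT}·N(d₂) = 81.201325 − 38.226490 = 42.974835 (equal to the quote); since ∂V/∂σ > 0 for all σ, the implied volatility is unique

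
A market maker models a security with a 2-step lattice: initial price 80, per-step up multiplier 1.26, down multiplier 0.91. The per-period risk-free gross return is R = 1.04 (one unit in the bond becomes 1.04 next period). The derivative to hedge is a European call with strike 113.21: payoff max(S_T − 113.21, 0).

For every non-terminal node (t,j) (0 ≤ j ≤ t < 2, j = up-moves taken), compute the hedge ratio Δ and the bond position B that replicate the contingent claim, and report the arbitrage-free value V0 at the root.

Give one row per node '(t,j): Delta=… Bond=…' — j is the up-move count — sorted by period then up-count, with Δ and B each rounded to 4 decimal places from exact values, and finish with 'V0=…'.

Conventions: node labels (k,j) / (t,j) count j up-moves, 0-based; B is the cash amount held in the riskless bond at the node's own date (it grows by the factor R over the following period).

Under the risk-neutral measure, an up-move has probability p* = (R−d)/(u−d) = 0.3714 and values discount at R = 1.04.
Terminal payoffs: V(2,0)=0.0000, V(2,1)=0.0000, V(2,2)=13.7980
(1,0): S=72.8000. Δ = (V_up−V_dn)/(S_up−S_dn) = (0.0000−0.0000)/(91.7280−66.2480) = 0.0000. V = [p*·0.0000 + (1−p*)·0.0000]/1.04 = 0.0000. B = V − Δ·S = 0.0000.
(1,1): S=100.8000. Δ = (V_up−V_dn)/(S_up−S_dn) = (13.7980−0.0000)/(127.0080−91.7280) = 0.3911. V = [p*·13.7980 + (1−p*)·0.0000]/1.04 = 4.9279. B = V − Δ·S = -34.4950.
(0,0): S=80.0000. Δ = (V_up−V_dn)/(S_up−S_dn) = (4.9279−0.0000)/(100.8000−72.8000) = 0.1760. V = [p*·4.9279 + (1−p*)·0.0000]/1.04 = 1.7599. B = V − Δ·S = -12.3196.
Check: Δ(0,0)·S0 + B(0,0) = 1.7599 = V0.

(0,0): Delta=0.1760 Bond=-12.3196
(1,0): Delta=0.0000 Bond=0.0000
(1,1): Delta=0.3911 Bond=-34.4950
V0=1.7599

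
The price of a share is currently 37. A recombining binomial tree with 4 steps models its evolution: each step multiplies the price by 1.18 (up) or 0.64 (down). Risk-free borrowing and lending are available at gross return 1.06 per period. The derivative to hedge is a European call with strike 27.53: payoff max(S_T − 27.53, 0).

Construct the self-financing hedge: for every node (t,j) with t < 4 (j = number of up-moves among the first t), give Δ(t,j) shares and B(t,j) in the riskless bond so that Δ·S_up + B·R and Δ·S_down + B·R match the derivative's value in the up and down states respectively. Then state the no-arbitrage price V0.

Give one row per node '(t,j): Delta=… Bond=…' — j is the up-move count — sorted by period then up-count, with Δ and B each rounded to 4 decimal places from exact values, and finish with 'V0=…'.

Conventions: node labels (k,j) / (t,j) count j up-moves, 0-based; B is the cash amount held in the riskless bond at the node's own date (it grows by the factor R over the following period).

(0,0): Delta=0.8419 Bond=-14.5674
(1,0): Delta=0.4790 Bond=-6.8487
(1,1): Delta=0.8981 Bond=-17.8965
(2,0): Delta=0.0000 Bond=0.0000
(2,1): Delta=0.5532 Bond=-9.3338
(2,2): Delta=0.9516 Bond=-21.7236
(3,0): Delta=0.0000 Bond=0.0000
(3,1): Delta=0.0000 Bond=0.0000
(3,2): Delta=0.6390 Bond=-12.7206
(3,3): Delta=1.0000 Bond=-25.9717
V0=16.5824

Risk-neutral probability p* = (R−d)/(u−d) = (1.06−0.64)/(1.18−0.64) = 0.7778.
Terminal payoffs: V(4,0)=0.0000, V(4,1)=0.0000, V(4,2)=0.0000, V(4,3)=11.3770, V(4,4)=44.2048
  t=3,j=0: stock 9.6993 → up 11.4452 (V=0.0000), down 6.2076 (V=0.0000). Price 0.0000; hedge Δ=0.0000, bond B=0.0000.
  t=3,j=1: stock 17.8831 → up 21.1021 (V=0.0000), down 11.4452 (V=0.0000). Price 0.0000; hedge Δ=0.0000, bond B=0.0000.
  t=3,j=2: stock 32.9720 → up 38.9070 (V=11.3770), down 21.1021 (V=0.0000). Price 8.3479; hedge Δ=0.6390, bond B=-12.7206.
  t=3,j=3: stock 60.7922 → up 71.7348 (V=44.2048), down 38.9070 (V=11.3770). Price 34.8205; hedge Δ=1.0000, bond B=-25.9717.
  t=2,j=0: stock 15.1552 → up 17.8831 (V=0.0000), down 9.6993 (V=0.0000). Price 0.0000; hedge Δ=0.0000, bond B=0.0000.
  t=2,j=1: stock 27.9424 → up 32.9720 (V=8.3479), down 17.8831 (V=0.0000). Price 6.1253; hedge Δ=0.5532, bond B=-9.3338.
  t=2,j=2: stock 51.5188 → up 60.7922 (V=34.8205), down 32.9720 (V=8.3479). Price 27.2997; hedge Δ=0.9516, bond B=-21.7236.
  t=1,j=0: stock 23.6800 → up 27.9424 (V=6.1253), down 15.1552 (V=0.0000). Price 4.4945; hedge Δ=0.4790, bond B=-6.8487.
  t=1,j=1: stock 43.6600 → up 51.5188 (V=27.2997), down 27.9424 (V=6.1253). Price 21.3154; hedge Δ=0.8981, bond B=-17.8965.
  t=0,j=0: stock 37.0000 → up 43.6600 (V=21.3154), down 23.6800 (V=4.4945). Price 16.5824; hedge Δ=0.8419, bond B=-14.5674.
Verification: the root portfolio costs Δ(0,0)·S0 + B(0,0) = 16.5824, matching V0.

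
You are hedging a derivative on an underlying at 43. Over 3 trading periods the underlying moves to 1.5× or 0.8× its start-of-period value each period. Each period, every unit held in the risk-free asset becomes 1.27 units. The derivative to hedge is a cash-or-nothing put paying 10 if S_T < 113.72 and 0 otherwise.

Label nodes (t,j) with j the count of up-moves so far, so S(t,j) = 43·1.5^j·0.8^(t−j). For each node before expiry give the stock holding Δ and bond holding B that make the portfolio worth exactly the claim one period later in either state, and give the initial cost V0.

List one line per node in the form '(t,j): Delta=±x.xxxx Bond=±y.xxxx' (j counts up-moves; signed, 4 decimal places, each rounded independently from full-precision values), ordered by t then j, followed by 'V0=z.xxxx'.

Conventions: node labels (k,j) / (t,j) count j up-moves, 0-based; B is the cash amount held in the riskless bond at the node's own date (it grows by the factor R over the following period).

Arbitrage-free pricing uses the up-move probability p* = (R−d)/(u−d) = 0.6714, discounting each step at R = 1.27.
Expiry values: V(3,0)=10.0000, V(3,1)=10.0000, V(3,2)=10.0000, V(3,3)=0.0000
  t=2,j=0: stock 27.5200 → up 41.2800 (V=10.0000), down 22.0160 (V=10.0000). Price 7.8740; hedge Δ=0.0000, bond B=7.8740.
  t=2,j=1: stock 51.6000 → up 77.4000 (V=10.0000), down 41.2800 (V=10.0000). Price 7.8740; hedge Δ=0.0000, bond B=7.8740.
  t=2,j=2: stock 96.7500 → up 145.1250 (V=0.0000), down 77.4000 (V=10.0000). Price 2.5872; hedge Δ=-0.1477, bond B=16.8729.
  t=1,j=0: stock 34.4000 → up 51.6000 (V=7.8740), down 27.5200 (V=7.8740). Price 6.2000; hedge Δ=0.0000, bond B=6.2000.
  t=1,j=1: stock 64.5000 → up 96.7500 (V=2.5872), down 51.6000 (V=7.8740). Price 3.4049; hedge Δ=-0.1171, bond B=10.9576.
  t=0,j=0: stock 43.0000 → up 64.5000 (V=3.4049), down 34.4000 (V=6.2000). Price 3.4042; hedge Δ=-0.0929, bond B=7.3971.
Verification: the root portfolio costs Δ(0,0)·S0 + B(0,0) = 3.4042, matching V0.

(0,0): Delta=-0.0929 Bond=7.3971
(1,0): Delta=0.0000 Bond=6.2000
(1,1): Delta=-0.1171 Bond=10.9576
(2,0): Delta=0.0000 Bond=7.8740
(2,1): Delta=0.0000 Bond=7.8740
(2,2): Delta=-0.1477 Bond=16.8729
V0=3.4042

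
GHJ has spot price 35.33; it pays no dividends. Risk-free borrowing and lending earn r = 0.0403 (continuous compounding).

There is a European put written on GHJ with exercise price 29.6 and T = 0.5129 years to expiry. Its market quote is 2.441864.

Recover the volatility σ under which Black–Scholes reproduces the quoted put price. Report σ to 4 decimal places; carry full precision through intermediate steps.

sigma = 0.5474

At σ = 0.5474 the Black–Scholes value reproduces the quote:
σ√T = 0.5474·√0.5129 = 0.392032
d₁ = (ln(S/K) + (r+σ²/2)T) / (σ√T) = (ln(35.33/29.6) + (0.0403+0.5474²/2)·0.5129) / 0.392032 = (0.176958 + 0.097514) / 0.392032 = 0.700128
d₂ = d₁ − σ√T = 0.700128 − 0.392032 = 0.308096
e^{−rT} = 0.979542
N(−d₁) = 0.241924,  N(−d₂) = 0.379004
V = K·e^{−rT}·N(−d₂) − S·N(−d₁) = 10.989027 − 8.547163 = 2.441864 (matching the quote); vega is positive throughout, so no other σ reproduces this price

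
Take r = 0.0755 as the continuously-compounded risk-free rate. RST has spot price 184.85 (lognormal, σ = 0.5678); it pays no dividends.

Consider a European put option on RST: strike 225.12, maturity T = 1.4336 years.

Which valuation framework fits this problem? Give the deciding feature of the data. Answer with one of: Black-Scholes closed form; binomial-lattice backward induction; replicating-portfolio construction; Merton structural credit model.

Key observation: everything needed for the exact continuous-time valuation of the European put on RST (strike 225.12) is given, and no feature rules the closed form out.

framework: Black-Scholes closed form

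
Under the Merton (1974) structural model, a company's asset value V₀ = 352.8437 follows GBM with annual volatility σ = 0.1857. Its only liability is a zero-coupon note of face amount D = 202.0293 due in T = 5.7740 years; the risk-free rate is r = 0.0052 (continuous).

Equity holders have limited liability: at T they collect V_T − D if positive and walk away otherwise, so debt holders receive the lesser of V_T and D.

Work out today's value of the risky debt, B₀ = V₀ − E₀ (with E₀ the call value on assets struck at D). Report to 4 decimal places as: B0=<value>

B0=190.9879

Equity is a call on the firm's assets struck at D = 202.0293:
d₁ = [ln(V₀/D) + (r + σ²/2)T] / (σ√T)
   = [ln(352.8437/202.0293) + (0.0052 + 0.5·0.1857²)·5.7740] / (0.1857·√5.7740)
   = [0.557612 + 0.129582] / 0.446221 = 1.540030
d₂ = d₁ − σ√T = 1.540030 − 0.446221 = 1.093808
N(d₁) = 0.938223,  N(d₂) = 0.862980,  e^(−rT) = 0.970421
E₀ = V₀·N(d₁) − D·e^(−rT)·N(d₂)
   = 352.8437·0.938223 − 202.0293·0.970421·0.862980 = 161.855825
B₀ = V₀ − E₀ = 352.8437 − 161.855825 = 190.987875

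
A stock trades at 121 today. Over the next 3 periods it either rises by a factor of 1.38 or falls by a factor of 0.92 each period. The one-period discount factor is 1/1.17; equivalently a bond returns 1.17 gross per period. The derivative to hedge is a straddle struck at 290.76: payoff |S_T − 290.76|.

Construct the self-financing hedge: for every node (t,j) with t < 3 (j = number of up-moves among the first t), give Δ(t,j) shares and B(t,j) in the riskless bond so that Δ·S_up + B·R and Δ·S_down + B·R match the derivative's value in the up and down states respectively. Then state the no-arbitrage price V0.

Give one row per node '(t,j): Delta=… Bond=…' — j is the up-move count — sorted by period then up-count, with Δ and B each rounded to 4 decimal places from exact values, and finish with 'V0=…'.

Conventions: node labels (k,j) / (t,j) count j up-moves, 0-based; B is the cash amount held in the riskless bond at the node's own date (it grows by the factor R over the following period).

No-arbitrage ⇒ martingale measure with p* = (R−d)/(u−d) = 0.5435.
At maturity the claim pays: V(3,0)=196.5388, V(3,1)=149.4281, V(3,2)=78.7622, V(3,3)=27.2367
  t=2,j=0: stock 102.4144 → up 141.3319 (V=149.4281), down 94.2212 (V=196.5388). Price 146.0984; hedge Δ=-1.0000, bond B=248.5128.
  t=2,j=1: stock 153.6216 → up 211.9978 (V=78.7622), down 141.3319 (V=149.4281). Price 94.8912; hedge Δ=-1.0000, bond B=248.5128.
  t=2,j=2: stock 230.4324 → up 317.9967 (V=27.2367), down 211.9978 (V=78.7622). Price 43.3839; hedge Δ=-0.4861, bond B=155.3959.
  t=1,j=0: stock 111.3200 → up 153.6216 (V=94.8912), down 102.4144 (V=146.0984). Price 101.0841; hedge Δ=-1.0000, bond B=212.4041.
  t=1,j=1: stock 166.9800 → up 230.4324 (V=43.3839), down 153.6216 (V=94.8912). Price 57.1779; hedge Δ=-0.6706, bond B=169.1502.
  t=0,j=0: stock 121.0000 → up 166.9800 (V=57.1779), down 111.3200 (V=101.0841). Price 66.0017; hedge Δ=-0.7888, bond B=161.4501.
Sanity check at the root: Δ(0,0)·S0 + B(0,0) reproduces V0 = 66.0017.

(0,0): Delta=-0.7888 Bond=161.4501
(1,0): Delta=-1.0000 Bond=212.4041
(1,1): Delta=-0.6706 Bond=169.1502
(2,0): Delta=-1.0000 Bond=248.5128
(2,1): Delta=-1.0000 Bond=248.5128
(2,2): Delta=-0.4861 Bond=155.3959
V0=66.0017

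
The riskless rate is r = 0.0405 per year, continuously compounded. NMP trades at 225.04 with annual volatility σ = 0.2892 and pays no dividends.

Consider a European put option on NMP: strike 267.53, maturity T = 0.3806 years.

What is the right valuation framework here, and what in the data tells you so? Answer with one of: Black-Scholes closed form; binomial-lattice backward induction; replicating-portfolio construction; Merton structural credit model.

framework: Black-Scholes closed form

Key observation: the strike-267.53 put on NMP is European-exercise on a continuously-modelled lognormal underlying, so its value is a single closed-form evaluation.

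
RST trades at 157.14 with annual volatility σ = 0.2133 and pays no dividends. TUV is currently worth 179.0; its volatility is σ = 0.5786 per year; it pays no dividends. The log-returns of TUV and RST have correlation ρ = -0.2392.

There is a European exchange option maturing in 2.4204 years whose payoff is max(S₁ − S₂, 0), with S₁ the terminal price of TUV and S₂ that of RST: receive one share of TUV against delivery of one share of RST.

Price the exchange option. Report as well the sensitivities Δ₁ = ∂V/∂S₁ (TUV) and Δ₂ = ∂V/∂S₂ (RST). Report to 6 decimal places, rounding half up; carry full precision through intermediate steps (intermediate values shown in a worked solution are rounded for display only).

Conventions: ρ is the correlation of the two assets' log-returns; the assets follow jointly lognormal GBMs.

exchange price = 77.607047
Δ1 = 0.739530
Δ2 = -0.348536

σ_eff = √(σ₁² + σ₂² − 2ρσ₁σ₂) = √(0.5786² + 0.2133² − 2·-0.2392·0.5786·0.2133) = 0.662810
d₁ = (ln(S₁/S₂) + (q₂ − q₁ + σ_eff²/2)T) / (σ_eff√T) = (ln(179.0/157.14) + (0.0 − 0.0 + 0.219658)·2.4204) / 1.031175 = 0.641899
d₂ = d₁ − σ_eff√T = 0.641899 − 1.031175 = -0.389277
N(d₁) = 0.739530,  N(d₂) = 0.348536
V = S₁·e^{−q₁T}·N(d₁) − S₂·e^{−q₂T}·N(d₂) = 132.375952 − 54.768906 = 77.607047
Key observation: pricing in RST-units makes this a unit-strike call on the ratio S₁/S₂ — the risk-free rate cancels and cannot affect the value.
Δ₁ = e^{−q₁T}·N(d₁) = 0.739530;  Δ₂ = −e^{−q₂T}·N(d₂) = -0.348536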